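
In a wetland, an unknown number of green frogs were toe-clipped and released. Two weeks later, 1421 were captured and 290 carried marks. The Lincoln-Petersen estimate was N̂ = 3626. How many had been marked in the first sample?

From N = M·C/R: M = N·R / C = 3626·290 / 1421 = 1051540 / 1421 = 740.

M = 740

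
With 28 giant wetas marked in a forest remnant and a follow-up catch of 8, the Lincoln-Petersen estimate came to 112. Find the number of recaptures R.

From N = M·C/R: R = M·C / N = 28·8 / 112 = 224 / 112 = 2.

R = 2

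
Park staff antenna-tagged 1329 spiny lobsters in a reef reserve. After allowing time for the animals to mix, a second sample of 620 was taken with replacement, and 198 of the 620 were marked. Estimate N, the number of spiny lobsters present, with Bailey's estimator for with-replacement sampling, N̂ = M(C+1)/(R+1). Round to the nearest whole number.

N ≈ 4147

N̂ = 1329·(620+1)/(198+1) = 1329·621/199 = 825309/199 ≈ 4147.3 → 4147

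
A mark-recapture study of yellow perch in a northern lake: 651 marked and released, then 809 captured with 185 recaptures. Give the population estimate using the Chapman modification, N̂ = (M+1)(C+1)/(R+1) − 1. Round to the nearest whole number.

N̂ = (651+1)(809+1)/(185+1) − 1 = 652·810/186 − 1
= 528120/186 − 1 ≈ 2839.4 − 1 ≈ 2838.4 → 2838

N ≈ 2838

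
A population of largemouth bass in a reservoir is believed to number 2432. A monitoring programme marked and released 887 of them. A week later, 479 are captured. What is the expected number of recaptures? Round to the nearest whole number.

Expected recaptures E[R] = M·C / N.
E[R] = 887 × 479 / 2432 = 424873 / 2432 ≈ 174.7 → 175

expected recaptures ≈ 175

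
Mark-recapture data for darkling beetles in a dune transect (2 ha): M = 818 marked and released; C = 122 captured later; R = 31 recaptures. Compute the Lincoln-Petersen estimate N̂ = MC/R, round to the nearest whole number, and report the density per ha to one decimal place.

N̂ = 818·122/31 = 99796/31 ≈ 3219.2 → 3219
Density = N̂ / area = 3219 / 2 ≈ 1609.50 → 1609.5 per ha

density ≈ 1609.5 darkling beetles per ha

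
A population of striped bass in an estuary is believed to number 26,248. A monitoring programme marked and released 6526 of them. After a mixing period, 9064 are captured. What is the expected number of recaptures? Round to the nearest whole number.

The marked fraction of the population is 6526/26248, so in a sample of 9064 expect C·(M/N) marked.
E[R] = 6526 × 9064 / 26248 = 59151664 / 26248 ≈ 2253.6 → 2254

expected recaptures ≈ 2254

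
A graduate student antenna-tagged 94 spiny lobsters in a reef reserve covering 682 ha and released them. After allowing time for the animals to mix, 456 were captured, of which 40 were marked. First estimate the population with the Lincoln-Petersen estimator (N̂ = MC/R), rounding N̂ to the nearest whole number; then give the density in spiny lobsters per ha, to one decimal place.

N̂ = 94·456/40 = 42864/40 ≈ 1071.6 → 1072
Density = N̂ / area = 1072 / 682 ≈ 1.57 → 1.6 per ha

density ≈ 1.6 spiny lobsters per ha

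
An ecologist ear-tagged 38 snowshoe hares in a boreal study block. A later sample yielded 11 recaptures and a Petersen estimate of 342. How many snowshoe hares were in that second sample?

From N = M·C/R: C = N·R / M = 342·11 / 38 = 3762 / 38 = 99.

C = 99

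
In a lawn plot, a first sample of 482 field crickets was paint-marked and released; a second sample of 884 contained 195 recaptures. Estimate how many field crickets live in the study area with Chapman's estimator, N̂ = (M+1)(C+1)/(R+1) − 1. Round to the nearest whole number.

N ≈ 2180

N̂ = (482+1)(884+1)/(195+1) − 1 = 483·885/196 − 1
= 427455/196 − 1 ≈ 2180.9 − 1 ≈ 2179.9 → 2180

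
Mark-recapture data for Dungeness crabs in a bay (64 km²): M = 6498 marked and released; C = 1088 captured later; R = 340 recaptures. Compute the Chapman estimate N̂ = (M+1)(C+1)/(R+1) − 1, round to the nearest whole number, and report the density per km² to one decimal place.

density ≈ 324.3 Dungeness crabs per km²

N̂ = 6499·1089/341 − 1 = 7077411/341 − 1 ≈ 20753.9 → 20754
Density = N̂ / area = 20754 / 64 ≈ 324.28 → 324.3 per km²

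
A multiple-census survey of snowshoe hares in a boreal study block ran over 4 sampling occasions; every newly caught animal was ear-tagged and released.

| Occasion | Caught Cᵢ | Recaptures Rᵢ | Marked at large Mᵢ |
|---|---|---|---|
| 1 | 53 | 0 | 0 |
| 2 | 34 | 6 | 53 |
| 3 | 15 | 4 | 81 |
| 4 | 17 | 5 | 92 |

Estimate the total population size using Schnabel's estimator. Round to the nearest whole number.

Σ MᵢCᵢ = 0·53 + 53·34 + 81·15 + 92·17 = 0 + 1802 + 1215 + 1564 = 4581
Σ Rᵢ = 0 + 6 + 4 + 5 = 15
N̂ = 4581 / 15 ≈ 305.4 → 305

N ≈ 305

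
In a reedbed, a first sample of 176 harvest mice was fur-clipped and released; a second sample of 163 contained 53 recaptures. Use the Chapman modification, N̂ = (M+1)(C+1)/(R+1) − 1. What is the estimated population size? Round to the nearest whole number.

N ≈ 537

N̂ = (176+1)(163+1)/(53+1) − 1 = 177·164/54 − 1
= 29028/54 − 1 ≈ 537.6 − 1 ≈ 536.6 → 537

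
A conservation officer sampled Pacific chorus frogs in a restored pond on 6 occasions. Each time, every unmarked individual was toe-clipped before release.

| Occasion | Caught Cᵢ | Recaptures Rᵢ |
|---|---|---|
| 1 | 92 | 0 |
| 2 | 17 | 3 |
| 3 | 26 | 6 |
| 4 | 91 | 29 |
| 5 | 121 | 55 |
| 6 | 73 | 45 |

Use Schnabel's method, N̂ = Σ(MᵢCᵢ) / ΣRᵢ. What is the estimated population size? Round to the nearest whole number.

Marked at large before each occasion: Mᵢ = Σⱼ<ᵢ (Cⱼ − Rⱼ) → M1=0, M2=92, M3=106, M4=126, M5=188, M6=254
Σ MᵢCᵢ = 0·92 + 92·17 + 106·26 + 126·91 + 188·121 + 254·73 = 0 + 1564 + 2756 + 11466 + 22748 + 18542 = 57076
Σ Rᵢ = 0 + 3 + 6 + 29 + 55 + 45 = 138
N̂ = 57076 / 138 ≈ 413.6 → 414

N ≈ 414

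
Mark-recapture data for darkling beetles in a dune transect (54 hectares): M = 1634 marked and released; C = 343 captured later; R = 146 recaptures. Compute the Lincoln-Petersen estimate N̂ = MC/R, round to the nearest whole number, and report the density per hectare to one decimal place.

density ≈ 71.1 darkling beetles per hectare

N̂ = 1634·343/146 = 560462/146 ≈ 3838.8 → 3839
Density = N̂ / area = 3839 / 54 ≈ 71.09 → 71.1 per hectare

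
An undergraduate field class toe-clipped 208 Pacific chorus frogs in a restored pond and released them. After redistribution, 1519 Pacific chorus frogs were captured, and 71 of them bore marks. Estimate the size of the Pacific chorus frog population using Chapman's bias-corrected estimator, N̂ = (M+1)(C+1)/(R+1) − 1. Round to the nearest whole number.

N̂ = (208+1)(1519+1)/(71+1) − 1 = 209·1520/72 − 1
= 317680/72 − 1 ≈ 4412.2 − 1 ≈ 4411.2 → 4411

N ≈ 4411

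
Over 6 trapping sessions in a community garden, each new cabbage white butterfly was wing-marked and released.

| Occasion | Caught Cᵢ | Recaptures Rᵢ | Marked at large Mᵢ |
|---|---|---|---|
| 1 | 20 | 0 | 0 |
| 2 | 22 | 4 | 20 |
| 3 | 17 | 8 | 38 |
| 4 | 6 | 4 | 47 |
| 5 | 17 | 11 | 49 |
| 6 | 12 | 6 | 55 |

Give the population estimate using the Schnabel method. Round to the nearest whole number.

Σ MᵢCᵢ = 0·20 + 20·22 + 38·17 + 47·6 + 49·17 + 55·12 = 0 + 440 + 646 + 282 + 833 + 660 = 2861
Σ Rᵢ = 0 + 4 + 8 + 4 + 11 + 6 = 33
N̂ = 2861 / 33 ≈ 86.7 → 87

N ≈ 87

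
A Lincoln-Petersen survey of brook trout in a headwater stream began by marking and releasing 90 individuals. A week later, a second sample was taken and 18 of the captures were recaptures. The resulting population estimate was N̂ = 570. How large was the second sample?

From N = M·C/R: C = N·R / M = 570·18 / 90 = 10260 / 90 = 114.

C = 114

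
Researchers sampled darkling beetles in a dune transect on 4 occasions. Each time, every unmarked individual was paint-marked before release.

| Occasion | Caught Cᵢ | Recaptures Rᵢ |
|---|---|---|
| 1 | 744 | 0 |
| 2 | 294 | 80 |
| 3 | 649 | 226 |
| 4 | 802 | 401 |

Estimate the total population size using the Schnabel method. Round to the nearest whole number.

N ≈ 2755

Marked at large before each occasion: Mᵢ = Σⱼ<ᵢ (Cⱼ − Rⱼ) → M1=0, M2=744, M3=958, M4=1381
Σ MᵢCᵢ = 0·744 + 744·294 + 958·649 + 1381·802 = 0 + 218736 + 621742 + 1107562 = 1948040
Σ Rᵢ = 0 + 80 + 226 + 401 = 707
N̂ = 1948040 / 707 ≈ 2755.4 → 2755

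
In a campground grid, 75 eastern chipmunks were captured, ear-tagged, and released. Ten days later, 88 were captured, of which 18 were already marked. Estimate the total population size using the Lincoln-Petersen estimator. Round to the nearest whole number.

N ≈ 367

If marked individuals mix randomly, R/C ≈ M/N, giving N ≈ M·C/R.
N = (75 × 88) / 18 = 6600 / 18 ≈ 366.7 → 367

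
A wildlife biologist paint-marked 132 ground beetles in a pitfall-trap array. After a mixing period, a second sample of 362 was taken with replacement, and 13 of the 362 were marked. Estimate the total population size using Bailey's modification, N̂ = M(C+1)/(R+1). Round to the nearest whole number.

N ≈ 3423

N̂ = 132·(362+1)/(13+1) = 132·363/14 = 47916/14 ≈ 3422.6 → 3423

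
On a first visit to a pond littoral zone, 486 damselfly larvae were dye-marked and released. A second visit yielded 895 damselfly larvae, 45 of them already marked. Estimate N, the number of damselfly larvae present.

N = 9666

N = (486 × 895) / 45 = 434970 / 45 = 9666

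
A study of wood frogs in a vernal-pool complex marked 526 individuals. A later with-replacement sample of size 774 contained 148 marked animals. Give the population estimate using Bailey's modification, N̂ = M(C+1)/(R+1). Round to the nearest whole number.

N̂ = 526·(774+1)/(148+1) = 526·775/149 = 407650/149 ≈ 2735.9 → 2736

N ≈ 2736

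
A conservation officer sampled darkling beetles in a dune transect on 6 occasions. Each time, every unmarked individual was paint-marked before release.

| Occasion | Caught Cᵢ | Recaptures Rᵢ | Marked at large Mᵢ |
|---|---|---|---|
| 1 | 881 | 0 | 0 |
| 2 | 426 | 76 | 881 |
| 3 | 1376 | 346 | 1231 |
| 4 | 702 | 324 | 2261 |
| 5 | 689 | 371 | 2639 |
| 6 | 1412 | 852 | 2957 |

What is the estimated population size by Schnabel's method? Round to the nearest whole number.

N ≈ 4901

Σ MᵢCᵢ = 0·881 + 881·426 + 1231·1376 + 2261·702 + 2639·689 + 2957·1412 = 0 + 375306 + 1693856 + 1587222 + 1818271 + 4175284 = 9649939
Σ Rᵢ = 0 + 76 + 346 + 324 + 371 + 852 = 1969
N̂ = 9649939 / 1969 ≈ 4900.9 → 4901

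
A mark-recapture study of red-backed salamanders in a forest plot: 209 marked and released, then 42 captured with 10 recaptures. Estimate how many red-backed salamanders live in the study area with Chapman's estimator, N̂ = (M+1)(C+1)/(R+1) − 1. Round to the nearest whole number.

N̂ = (209+1)(42+1)/(10+1) − 1 = 210·43/11 − 1
= 9030/11 − 1 ≈ 820.9 − 1 ≈ 819.9 → 820

N ≈ 820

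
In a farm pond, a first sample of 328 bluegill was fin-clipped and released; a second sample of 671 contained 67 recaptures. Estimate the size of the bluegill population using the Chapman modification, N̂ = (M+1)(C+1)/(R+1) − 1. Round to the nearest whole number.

N ≈ 3250

N̂ = (328+1)(671+1)/(67+1) − 1 = 329·672/68 − 1
= 221088/68 − 1 ≈ 3251.3 − 1 ≈ 3250.3 → 3250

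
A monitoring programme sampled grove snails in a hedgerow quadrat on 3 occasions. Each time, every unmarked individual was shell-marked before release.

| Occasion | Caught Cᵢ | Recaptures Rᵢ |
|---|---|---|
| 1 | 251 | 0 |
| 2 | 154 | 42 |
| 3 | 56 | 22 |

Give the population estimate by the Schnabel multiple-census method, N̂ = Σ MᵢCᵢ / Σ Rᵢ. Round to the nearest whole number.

N ≈ 922

Marked at large before each occasion: Mᵢ = Σⱼ<ᵢ (Cⱼ − Rⱼ) → M1=0, M2=251, M3=363
Σ MᵢCᵢ = 0·251 + 251·154 + 363·56 = 0 + 38654 + 20328 = 58982
Σ Rᵢ = 0 + 42 + 22 = 64
N̂ = 58982 / 64 ≈ 921.6 → 922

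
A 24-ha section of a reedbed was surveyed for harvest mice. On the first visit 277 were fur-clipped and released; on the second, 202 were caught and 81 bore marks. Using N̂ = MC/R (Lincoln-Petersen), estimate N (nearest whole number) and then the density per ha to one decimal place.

density ≈ 28.8 harvest mice per ha

N̂ = 277·202/81 = 55954/81 ≈ 690.8 → 691
Density = N̂ / area = 691 / 24 ≈ 28.79 → 28.8 per ha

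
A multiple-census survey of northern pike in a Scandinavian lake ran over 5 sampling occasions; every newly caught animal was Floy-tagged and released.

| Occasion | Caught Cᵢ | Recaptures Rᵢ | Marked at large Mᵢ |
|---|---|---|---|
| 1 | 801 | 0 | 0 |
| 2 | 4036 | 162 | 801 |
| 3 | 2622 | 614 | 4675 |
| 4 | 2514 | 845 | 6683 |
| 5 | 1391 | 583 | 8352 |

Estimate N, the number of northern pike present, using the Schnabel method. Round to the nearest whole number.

N ≈ 19,923

Σ MᵢCᵢ = 0·801 + 801·4036 + 4675·2622 + 6683·2514 + 8352·1391 = 0 + 3232836 + 12257850 + 16801062 + 11617632 = 43909380
Σ Rᵢ = 0 + 162 + 614 + 845 + 583 = 2204
N̂ = 43909380 / 2204 ≈ 19922.6 → 19923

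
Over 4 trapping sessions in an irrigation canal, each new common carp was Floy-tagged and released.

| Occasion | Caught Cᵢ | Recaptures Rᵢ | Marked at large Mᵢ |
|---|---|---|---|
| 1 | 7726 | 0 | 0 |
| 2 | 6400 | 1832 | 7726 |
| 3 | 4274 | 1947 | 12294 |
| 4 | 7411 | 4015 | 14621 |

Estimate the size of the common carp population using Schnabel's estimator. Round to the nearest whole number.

Σ MᵢCᵢ = 0·7726 + 7726·6400 + 12294·4274 + 14621·7411 = 0 + 49446400 + 52544556 + 108356231 = 210347187
Σ Rᵢ = 0 + 1832 + 1947 + 4015 = 7794
N̂ = 210347187 / 7794 ≈ 26988.3 → 26988

N ≈ 26,988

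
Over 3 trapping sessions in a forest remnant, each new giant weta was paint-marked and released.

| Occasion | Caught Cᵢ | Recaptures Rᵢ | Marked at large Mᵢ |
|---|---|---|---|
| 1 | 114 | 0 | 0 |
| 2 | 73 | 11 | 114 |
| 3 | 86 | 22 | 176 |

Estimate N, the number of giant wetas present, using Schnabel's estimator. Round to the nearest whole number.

N ≈ 711

Σ MᵢCᵢ = 0·114 + 114·73 + 176·86 = 0 + 8322 + 15136 = 23458
Σ Rᵢ = 0 + 11 + 22 = 33
N̂ = 23458 / 33 ≈ 710.8 → 711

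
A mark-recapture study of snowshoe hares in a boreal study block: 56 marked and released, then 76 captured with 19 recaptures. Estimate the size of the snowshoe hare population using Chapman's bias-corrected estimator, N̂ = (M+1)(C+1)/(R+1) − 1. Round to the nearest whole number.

N ≈ 218

N̂ = (56+1)(76+1)/(19+1) − 1 = 57·77/20 − 1
= 4389/20 − 1 ≈ 219.4 − 1 ≈ 218.4 → 218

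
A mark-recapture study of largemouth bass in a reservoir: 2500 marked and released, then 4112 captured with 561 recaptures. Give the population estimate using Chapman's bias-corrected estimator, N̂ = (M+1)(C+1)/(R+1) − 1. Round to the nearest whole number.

N ≈ 18,303

N̂ = (2500+1)(4112+1)/(561+1) − 1 = 2501·4113/562 − 1
= 10286613/562 − 1 ≈ 18303.6 − 1 ≈ 18302.6 → 18303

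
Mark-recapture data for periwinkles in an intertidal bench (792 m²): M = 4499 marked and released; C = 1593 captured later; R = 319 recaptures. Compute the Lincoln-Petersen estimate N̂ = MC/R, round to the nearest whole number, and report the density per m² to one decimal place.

N̂ = 4499·1593/319 = 7166907/319 ≈ 22466.8 → 22467
Density = N̂ / area = 22467 / 792 ≈ 28.37 → 28.4 per m²

density ≈ 28.4 periwinkles per m²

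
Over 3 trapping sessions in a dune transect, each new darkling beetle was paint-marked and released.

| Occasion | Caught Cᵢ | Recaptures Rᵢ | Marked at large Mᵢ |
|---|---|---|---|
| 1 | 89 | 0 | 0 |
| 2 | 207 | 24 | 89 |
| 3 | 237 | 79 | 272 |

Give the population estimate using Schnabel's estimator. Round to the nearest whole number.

Σ MᵢCᵢ = 0·89 + 89·207 + 272·237 = 0 + 18423 + 64464 = 82887
Σ Rᵢ = 0 + 24 + 79 = 103
N̂ = 82887 / 103 ≈ 804.7 → 805

N ≈ 805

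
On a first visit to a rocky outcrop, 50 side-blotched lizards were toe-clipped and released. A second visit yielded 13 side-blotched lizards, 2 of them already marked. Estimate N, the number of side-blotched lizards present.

N = 325

Lincoln-Petersen assumes M/N = R/C, so N = M·C / R.
N = (50 × 13) / 2 = 650 / 2 = 325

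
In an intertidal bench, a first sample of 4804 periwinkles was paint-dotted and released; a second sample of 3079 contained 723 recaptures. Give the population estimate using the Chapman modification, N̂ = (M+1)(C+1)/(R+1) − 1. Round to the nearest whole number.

N̂ = (4804+1)(3079+1)/(723+1) − 1 = 4805·3080/724 − 1
= 14799400/724 − 1 ≈ 20441.2 − 1 ≈ 20440.2 → 20440

N ≈ 20,440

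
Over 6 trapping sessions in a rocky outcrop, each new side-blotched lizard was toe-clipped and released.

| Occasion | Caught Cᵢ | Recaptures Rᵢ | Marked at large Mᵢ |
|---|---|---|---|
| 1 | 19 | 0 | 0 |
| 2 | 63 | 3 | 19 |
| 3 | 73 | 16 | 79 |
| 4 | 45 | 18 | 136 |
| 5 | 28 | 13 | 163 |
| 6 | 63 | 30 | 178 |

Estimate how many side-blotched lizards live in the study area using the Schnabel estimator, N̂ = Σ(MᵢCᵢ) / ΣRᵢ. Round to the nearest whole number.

N ≈ 361

Σ MᵢCᵢ = 0·19 + 19·63 + 79·73 + 136·45 + 163·28 + 178·63 = 0 + 1197 + 5767 + 6120 + 4564 + 11214 = 28862
Σ Rᵢ = 0 + 3 + 16 + 18 + 13 + 30 = 80
N̂ = 28862 / 80 ≈ 360.8 → 361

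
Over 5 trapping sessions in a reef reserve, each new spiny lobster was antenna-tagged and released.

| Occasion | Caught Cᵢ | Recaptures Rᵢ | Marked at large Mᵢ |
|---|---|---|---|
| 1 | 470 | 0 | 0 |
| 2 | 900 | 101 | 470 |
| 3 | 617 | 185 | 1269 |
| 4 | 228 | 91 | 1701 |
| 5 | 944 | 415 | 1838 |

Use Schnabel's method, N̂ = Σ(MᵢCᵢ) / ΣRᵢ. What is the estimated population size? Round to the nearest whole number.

N ≈ 4203

Σ MᵢCᵢ = 0·470 + 470·900 + 1269·617 + 1701·228 + 1838·944 = 0 + 423000 + 782973 + 387828 + 1735072 = 3328873
Σ Rᵢ = 0 + 101 + 185 + 91 + 415 = 792
N̂ = 3328873 / 792 ≈ 4203.1 → 4203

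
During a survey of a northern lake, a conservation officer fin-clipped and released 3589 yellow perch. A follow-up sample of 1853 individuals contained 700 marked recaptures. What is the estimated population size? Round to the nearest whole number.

N ≈ 9501

The marked fraction in the recapture sample should equal the marked fraction in the population: 700/1853 = 3589/N.
N = (3589 × 1853) / 700 = 6650417 / 700 ≈ 9500.6 → 9501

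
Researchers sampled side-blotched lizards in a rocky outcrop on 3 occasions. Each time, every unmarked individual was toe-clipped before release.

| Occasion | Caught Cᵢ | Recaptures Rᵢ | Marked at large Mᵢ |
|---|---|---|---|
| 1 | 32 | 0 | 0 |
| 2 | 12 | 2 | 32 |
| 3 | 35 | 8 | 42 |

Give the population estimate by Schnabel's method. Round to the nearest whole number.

Σ MᵢCᵢ = 0·32 + 32·12 + 42·35 = 0 + 384 + 1470 = 1854
Σ Rᵢ = 0 + 2 + 8 = 10
N̂ = 1854 / 10 ≈ 185.4 → 185

N ≈ 185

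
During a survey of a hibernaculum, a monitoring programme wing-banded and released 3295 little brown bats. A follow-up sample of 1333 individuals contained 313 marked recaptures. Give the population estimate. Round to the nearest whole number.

N = (3295 × 1333) / 313 = 4392235 / 313 ≈ 14032.7 → 14033

N ≈ 14,033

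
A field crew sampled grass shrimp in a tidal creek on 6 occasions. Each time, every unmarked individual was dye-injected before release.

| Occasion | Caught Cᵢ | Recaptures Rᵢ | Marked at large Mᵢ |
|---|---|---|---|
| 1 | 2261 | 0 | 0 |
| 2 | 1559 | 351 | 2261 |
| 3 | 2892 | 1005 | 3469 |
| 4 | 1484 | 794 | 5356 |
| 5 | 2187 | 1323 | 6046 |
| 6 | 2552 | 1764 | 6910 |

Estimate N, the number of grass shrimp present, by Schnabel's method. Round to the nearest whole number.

Σ MᵢCᵢ = 0·2261 + 2261·1559 + 3469·2892 + 5356·1484 + 6046·2187 + 6910·2552 = 0 + 3524899 + 10032348 + 7948304 + 13222602 + 17634320 = 52362473
Σ Rᵢ = 0 + 351 + 1005 + 794 + 1323 + 1764 = 5237
N̂ = 52362473 / 5237 ≈ 9998.6 → 9999

N ≈ 9999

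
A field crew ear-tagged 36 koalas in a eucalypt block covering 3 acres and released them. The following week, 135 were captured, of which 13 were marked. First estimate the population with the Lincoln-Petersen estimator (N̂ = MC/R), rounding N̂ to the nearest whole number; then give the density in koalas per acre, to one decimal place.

density ≈ 124.7 koalas per acre

N̂ = 36·135/13 = 4860/13 ≈ 373.8 → 374
Density = N̂ / area = 374 / 3 ≈ 124.67 → 124.7 per acre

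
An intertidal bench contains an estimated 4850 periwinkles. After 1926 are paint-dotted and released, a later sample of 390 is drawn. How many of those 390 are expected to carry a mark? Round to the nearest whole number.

The marked fraction of the population is 1926/4850, so in a sample of 390 expect C·(M/N) marked.
E[R] = 1926 × 390 / 4850 = 751140 / 4850 ≈ 154.9 → 155

expected recaptures ≈ 155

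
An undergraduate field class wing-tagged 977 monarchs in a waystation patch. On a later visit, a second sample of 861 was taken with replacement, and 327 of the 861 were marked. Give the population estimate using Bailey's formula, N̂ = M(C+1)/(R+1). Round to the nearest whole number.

N ≈ 2568

N̂ = 977·(861+1)/(327+1) = 977·862/328 = 842174/328 ≈ 2567.6 → 2568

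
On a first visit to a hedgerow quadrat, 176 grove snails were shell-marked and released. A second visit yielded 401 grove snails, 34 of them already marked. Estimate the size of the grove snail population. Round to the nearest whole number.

N ≈ 2076

If marked individuals mix randomly, R/C ≈ M/N, giving N ≈ M·C/R.
N = (176 × 401) / 34 = 70576 / 34 ≈ 2075.8 → 2076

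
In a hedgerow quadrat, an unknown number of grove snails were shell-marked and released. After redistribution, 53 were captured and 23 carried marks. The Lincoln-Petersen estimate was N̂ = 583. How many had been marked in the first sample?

M = 253

From N = M·C/R: M = N·R / C = 583·23 / 53 = 13409 / 53 = 253.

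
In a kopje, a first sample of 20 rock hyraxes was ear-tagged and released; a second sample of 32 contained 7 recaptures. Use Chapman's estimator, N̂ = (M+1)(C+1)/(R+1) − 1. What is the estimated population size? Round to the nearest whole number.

N̂ = (20+1)(32+1)/(7+1) − 1 = 21·33/8 − 1
= 693/8 − 1 ≈ 86.6 − 1 ≈ 85.6 → 86

N ≈ 86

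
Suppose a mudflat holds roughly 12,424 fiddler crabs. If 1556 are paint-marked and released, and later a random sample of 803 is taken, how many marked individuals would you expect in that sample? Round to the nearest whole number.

expected recaptures ≈ 101

The marked fraction of the population is 1556/12424, so in a sample of 803 expect C·(M/N) marked.
E[R] = 1556 × 803 / 12424 = 1249468 / 12424 ≈ 100.6 → 101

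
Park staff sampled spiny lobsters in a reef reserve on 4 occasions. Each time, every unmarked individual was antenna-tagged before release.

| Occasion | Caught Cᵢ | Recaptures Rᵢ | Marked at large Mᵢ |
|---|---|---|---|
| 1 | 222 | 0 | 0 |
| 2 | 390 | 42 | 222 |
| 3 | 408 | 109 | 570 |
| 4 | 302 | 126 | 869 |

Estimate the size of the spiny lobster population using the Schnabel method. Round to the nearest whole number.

N ≈ 2100

Σ MᵢCᵢ = 0·222 + 222·390 + 570·408 + 869·302 = 0 + 86580 + 232560 + 262438 = 581578
Σ Rᵢ = 0 + 42 + 109 + 126 = 277
N̂ = 581578 / 277 ≈ 2099.6 → 2100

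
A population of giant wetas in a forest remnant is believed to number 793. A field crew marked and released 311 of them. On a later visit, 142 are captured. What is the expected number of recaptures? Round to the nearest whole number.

expected recaptures ≈ 56

Expected recaptures E[R] = M·C / N.
E[R] = 311 × 142 / 793 = 44162 / 793 ≈ 55.7 → 56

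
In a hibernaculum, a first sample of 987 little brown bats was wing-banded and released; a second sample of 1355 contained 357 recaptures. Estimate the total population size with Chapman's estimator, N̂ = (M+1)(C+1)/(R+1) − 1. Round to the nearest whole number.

N ≈ 3741

N̂ = (987+1)(1355+1)/(357+1) − 1 = 988·1356/358 − 1
= 1339728/358 − 1 ≈ 3742.3 − 1 ≈ 3741.3 → 3741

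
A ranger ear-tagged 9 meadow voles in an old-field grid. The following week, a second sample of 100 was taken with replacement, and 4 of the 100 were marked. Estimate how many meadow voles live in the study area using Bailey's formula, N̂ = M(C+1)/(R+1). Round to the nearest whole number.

N̂ = 9·(100+1)/(4+1) = 9·101/5 = 909/5 ≈ 181.8 → 182

N ≈ 182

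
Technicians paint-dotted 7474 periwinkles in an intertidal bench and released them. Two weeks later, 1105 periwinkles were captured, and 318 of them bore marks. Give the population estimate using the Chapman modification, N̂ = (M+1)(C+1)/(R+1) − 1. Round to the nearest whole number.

N̂ = (7474+1)(1105+1)/(318+1) − 1 = 7475·1106/319 − 1
= 8267350/319 − 1 ≈ 25916.46 − 1 ≈ 25915.46 → 25915

N ≈ 25,915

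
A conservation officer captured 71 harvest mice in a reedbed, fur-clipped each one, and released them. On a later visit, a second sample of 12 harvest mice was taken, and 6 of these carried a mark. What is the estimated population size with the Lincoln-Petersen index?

N = 142

N = (71 × 12) / 6 = 852 / 6 = 142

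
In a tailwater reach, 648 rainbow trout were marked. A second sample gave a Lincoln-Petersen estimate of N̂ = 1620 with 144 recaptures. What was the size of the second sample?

C = 360

From N = M·C/R: C = N·R / M = 1620·144 / 648 = 233280 / 648 = 360.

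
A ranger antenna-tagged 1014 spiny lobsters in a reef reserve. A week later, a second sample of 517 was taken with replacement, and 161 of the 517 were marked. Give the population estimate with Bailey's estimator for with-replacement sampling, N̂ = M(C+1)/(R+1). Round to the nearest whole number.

N̂ = 1014·(517+1)/(161+1) = 1014·518/162 = 525252/162 ≈ 3242.3 → 3242

N ≈ 3242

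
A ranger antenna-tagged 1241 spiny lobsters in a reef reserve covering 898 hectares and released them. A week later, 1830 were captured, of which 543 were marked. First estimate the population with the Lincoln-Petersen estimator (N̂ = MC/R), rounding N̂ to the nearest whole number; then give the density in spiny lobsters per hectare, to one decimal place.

density ≈ 4.7 spiny lobsters per hectare

N̂ = 1241·1830/543 = 2271030/543 ≈ 4182.4 → 4182
Density = N̂ / area = 4182 / 898 ≈ 4.66 → 4.7 per hectare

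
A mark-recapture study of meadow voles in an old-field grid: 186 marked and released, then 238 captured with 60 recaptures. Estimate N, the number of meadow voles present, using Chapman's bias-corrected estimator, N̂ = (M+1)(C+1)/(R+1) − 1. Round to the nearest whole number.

N̂ = (186+1)(238+1)/(60+1) − 1 = 187·239/61 − 1
= 44693/61 − 1 ≈ 732.7 − 1 ≈ 731.7 → 732

N ≈ 732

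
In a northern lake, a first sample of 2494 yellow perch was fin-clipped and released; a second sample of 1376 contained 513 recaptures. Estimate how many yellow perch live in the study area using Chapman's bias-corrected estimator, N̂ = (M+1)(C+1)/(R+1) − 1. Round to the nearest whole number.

N ≈ 6683

N̂ = (2494+1)(1376+1)/(513+1) − 1 = 2495·1377/514 − 1
= 3435615/514 − 1 ≈ 6684.1 − 1 ≈ 6683.1 → 6683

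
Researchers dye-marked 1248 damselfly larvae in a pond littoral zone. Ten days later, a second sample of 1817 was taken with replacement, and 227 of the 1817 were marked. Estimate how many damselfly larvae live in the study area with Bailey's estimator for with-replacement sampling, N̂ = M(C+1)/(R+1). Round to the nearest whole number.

N ≈ 9951

N̂ = 1248·(1817+1)/(227+1) = 1248·1818/228 = 2268864/228 ≈ 9951.2 → 9951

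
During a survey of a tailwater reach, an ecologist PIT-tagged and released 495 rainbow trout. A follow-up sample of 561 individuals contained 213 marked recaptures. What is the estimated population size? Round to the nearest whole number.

N ≈ 1304

The marked fraction in the recapture sample should equal the marked fraction in the population: 213/561 = 495/N.
N = (495 × 561) / 213 = 277695 / 213 ≈ 1303.7 → 1304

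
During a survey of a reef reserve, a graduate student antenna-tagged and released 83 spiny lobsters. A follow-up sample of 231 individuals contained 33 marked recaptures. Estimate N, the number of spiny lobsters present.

N = (83 × 231) / 33 = 19173 / 33 = 581

N = 581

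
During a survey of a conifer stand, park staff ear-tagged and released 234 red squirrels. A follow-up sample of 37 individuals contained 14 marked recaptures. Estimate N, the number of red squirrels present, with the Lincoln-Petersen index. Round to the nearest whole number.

If marked individuals mix randomly, R/C ≈ M/N, giving N ≈ M·C/R.
N = (234 × 37) / 14 = 8658 / 14 ≈ 618.4 → 618

N ≈ 618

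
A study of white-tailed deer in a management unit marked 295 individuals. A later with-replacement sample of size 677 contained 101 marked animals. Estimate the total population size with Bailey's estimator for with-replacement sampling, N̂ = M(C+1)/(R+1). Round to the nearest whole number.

N̂ = 295·(677+1)/(101+1) = 295·678/102 = 200010/102 ≈ 1960.9 → 1961

N ≈ 1961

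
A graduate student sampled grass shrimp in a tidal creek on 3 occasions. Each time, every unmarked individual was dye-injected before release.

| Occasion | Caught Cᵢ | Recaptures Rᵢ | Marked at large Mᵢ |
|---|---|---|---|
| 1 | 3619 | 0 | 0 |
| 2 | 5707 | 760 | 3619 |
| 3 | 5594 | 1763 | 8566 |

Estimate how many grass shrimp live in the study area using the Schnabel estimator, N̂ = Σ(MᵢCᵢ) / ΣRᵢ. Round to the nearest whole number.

N ≈ 27,179

Σ MᵢCᵢ = 0·3619 + 3619·5707 + 8566·5594 = 0 + 20653633 + 47918204 = 68571837
Σ Rᵢ = 0 + 760 + 1763 = 2523
N̂ = 68571837 / 2523 ≈ 27178.7 → 27179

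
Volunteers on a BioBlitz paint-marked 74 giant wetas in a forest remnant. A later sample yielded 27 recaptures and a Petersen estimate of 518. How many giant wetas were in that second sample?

From N = M·C/R: C = N·R / M = 518·27 / 74 = 13986 / 74 = 189.

C = 189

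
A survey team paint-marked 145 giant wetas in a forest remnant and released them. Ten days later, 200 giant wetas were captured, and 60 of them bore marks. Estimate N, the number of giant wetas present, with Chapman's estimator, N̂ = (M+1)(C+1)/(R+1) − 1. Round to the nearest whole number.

N̂ = (145+1)(200+1)/(60+1) − 1 = 146·201/61 − 1
= 29346/61 − 1 ≈ 481.1 − 1 ≈ 480.1 → 480

N ≈ 480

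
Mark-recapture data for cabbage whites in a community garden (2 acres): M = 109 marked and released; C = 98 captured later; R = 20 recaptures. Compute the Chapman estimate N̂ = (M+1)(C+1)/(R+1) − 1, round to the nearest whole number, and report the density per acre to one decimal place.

N̂ = 110·99/21 − 1 = 10890/21 − 1 ≈ 517.6 → 518
Density = N̂ / area = 518 / 2 = 259.0 per acre

density ≈ 259.0 cabbage whites per acre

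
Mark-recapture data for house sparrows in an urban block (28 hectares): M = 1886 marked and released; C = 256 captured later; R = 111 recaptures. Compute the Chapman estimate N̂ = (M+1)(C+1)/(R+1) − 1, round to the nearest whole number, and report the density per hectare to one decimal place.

density ≈ 154.6 house sparrows per hectare

N̂ = 1887·257/112 − 1 = 484959/112 − 1 ≈ 4329.0 → 4329
Density = N̂ / area = 4329 / 28 ≈ 154.61 → 154.6 per hectare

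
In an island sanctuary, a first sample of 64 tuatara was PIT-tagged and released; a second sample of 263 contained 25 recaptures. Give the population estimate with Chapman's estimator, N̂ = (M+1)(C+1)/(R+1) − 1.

N̂ = (64+1)(263+1)/(25+1) − 1 = 65·264/26 − 1
= 17160/26 − 1 = 660 − 1 = 659

N = 659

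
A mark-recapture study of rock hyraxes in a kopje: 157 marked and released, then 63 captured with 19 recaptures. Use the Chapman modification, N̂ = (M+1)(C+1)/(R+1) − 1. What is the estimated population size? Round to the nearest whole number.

N ≈ 505

N̂ = (157+1)(63+1)/(19+1) − 1 = 158·64/20 − 1
= 10112/20 − 1 ≈ 505.6 − 1 ≈ 504.6 → 505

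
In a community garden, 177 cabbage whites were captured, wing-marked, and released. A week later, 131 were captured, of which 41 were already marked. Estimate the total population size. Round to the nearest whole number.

The marked fraction in the recapture sample should equal the marked fraction in the population: 41/131 = 177/N.
N = (177 × 131) / 41 = 23187 / 41 ≈ 565.5 → 566

N ≈ 566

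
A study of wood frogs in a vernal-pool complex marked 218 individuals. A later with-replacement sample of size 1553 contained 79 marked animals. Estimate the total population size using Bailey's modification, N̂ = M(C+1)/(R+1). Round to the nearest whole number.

N ≈ 4235

N̂ = 218·(1553+1)/(79+1) = 218·1554/80 = 338772/80 ≈ 4234.6 → 4235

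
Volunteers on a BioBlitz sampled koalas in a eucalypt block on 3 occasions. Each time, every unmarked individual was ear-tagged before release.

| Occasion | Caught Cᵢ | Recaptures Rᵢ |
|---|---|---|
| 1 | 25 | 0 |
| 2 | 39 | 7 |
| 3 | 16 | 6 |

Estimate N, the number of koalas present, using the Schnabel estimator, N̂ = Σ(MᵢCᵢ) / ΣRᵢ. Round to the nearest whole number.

N ≈ 145

Marked at large before each occasion: Mᵢ = Σⱼ<ᵢ (Cⱼ − Rⱼ) → M1=0, M2=25, M3=57
Σ MᵢCᵢ = 0·25 + 25·39 + 57·16 = 0 + 975 + 912 = 1887
Σ Rᵢ = 0 + 7 + 6 = 13
N̂ = 1887 / 13 ≈ 145.2 → 145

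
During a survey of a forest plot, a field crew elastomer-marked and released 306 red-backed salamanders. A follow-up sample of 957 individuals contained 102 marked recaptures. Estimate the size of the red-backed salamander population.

N = (306 × 957) / 102 = 292842 / 102 = 2871

N = 2871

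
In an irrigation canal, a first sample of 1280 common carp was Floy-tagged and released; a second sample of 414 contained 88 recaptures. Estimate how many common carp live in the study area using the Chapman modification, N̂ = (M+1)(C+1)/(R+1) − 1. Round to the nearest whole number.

N ≈ 5972

N̂ = (1280+1)(414+1)/(88+1) − 1 = 1281·415/89 − 1
= 531615/89 − 1 ≈ 5973.2 − 1 ≈ 5972.2 → 5972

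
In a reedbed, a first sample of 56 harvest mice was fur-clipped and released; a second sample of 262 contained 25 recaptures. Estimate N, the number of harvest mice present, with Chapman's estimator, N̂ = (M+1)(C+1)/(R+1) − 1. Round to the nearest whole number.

N ≈ 576

N̂ = (56+1)(262+1)/(25+1) − 1 = 57·263/26 − 1
= 14991/26 − 1 ≈ 576.6 − 1 ≈ 575.6 → 576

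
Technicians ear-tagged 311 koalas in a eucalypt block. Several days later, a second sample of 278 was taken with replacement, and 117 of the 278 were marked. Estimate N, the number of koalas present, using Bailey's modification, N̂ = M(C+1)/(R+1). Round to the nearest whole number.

N ≈ 735

N̂ = 311·(278+1)/(117+1) = 311·279/118 = 86769/118 ≈ 735.3 → 735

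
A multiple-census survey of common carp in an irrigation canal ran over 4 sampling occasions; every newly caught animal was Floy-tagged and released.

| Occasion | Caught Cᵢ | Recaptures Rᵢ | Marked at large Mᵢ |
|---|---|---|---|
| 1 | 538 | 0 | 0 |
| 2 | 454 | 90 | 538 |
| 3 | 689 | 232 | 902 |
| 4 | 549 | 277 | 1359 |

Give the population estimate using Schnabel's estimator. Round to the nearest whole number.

Σ MᵢCᵢ = 0·538 + 538·454 + 902·689 + 1359·549 = 0 + 244252 + 621478 + 746091 = 1611821
Σ Rᵢ = 0 + 90 + 232 + 277 = 599
N̂ = 1611821 / 599 ≈ 2690.9 → 2691

N ≈ 2691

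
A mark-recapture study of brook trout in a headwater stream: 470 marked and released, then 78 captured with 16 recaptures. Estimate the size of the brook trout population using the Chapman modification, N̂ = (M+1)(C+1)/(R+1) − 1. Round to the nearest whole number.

N̂ = (470+1)(78+1)/(16+1) − 1 = 471·79/17 − 1
= 37209/17 − 1 ≈ 2188.8 − 1 ≈ 2187.8 → 2188

N ≈ 2188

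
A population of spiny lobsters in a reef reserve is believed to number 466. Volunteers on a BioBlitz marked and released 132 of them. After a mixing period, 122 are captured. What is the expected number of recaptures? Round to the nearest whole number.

The marked fraction of the population is 132/466, so in a sample of 122 expect C·(M/N) marked.
E[R] = 132 × 122 / 466 = 16104 / 466 ≈ 34.6 → 35

expected recaptures ≈ 35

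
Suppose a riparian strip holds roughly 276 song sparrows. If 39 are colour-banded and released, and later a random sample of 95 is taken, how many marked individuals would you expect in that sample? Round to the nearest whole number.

The marked fraction of the population is 39/276, so in a sample of 95 expect C·(M/N) marked.
E[R] = 39 × 95 / 276 = 3705 / 276 ≈ 13.4 → 13

expected recaptures ≈ 13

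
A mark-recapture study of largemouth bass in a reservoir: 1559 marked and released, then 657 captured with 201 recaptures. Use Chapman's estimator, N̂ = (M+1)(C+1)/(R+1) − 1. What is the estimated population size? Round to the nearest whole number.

N ≈ 5081

N̂ = (1559+1)(657+1)/(201+1) − 1 = 1560·658/202 − 1
= 1026480/202 − 1 ≈ 5081.6 − 1 ≈ 5080.6 → 5081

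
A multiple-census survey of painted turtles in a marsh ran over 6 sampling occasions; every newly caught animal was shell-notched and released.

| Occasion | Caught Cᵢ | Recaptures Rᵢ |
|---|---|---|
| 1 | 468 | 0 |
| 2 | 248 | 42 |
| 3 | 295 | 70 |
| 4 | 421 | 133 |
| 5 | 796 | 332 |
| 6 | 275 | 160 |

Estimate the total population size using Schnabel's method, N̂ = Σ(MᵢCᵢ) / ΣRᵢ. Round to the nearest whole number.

Marked at large before each occasion: Mᵢ = Σⱼ<ᵢ (Cⱼ − Rⱼ) → M1=0, M2=468, M3=674, M4=899, M5=1187, M6=1651
Σ MᵢCᵢ = 0·468 + 468·248 + 674·295 + 899·421 + 1187·796 + 1651·275 = 0 + 116064 + 198830 + 378479 + 944852 + 454025 = 2092250
Σ Rᵢ = 0 + 42 + 70 + 133 + 332 + 160 = 737
N̂ = 2092250 / 737 ≈ 2838.9 → 2839

N ≈ 2839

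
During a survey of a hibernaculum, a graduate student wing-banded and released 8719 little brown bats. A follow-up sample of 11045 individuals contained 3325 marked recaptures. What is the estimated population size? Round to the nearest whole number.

Lincoln-Petersen assumes M/N = R/C, so N = M·C / R.
N = (8719 × 11045) / 3325 = 96301355 / 3325 ≈ 28962.8 → 28963

N ≈ 28,963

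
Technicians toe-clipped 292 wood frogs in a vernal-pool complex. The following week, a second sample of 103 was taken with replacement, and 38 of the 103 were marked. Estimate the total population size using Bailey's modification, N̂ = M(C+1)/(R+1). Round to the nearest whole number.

N ≈ 779

N̂ = 292·(103+1)/(38+1) = 292·104/39 = 30368/39 ≈ 778.7 → 779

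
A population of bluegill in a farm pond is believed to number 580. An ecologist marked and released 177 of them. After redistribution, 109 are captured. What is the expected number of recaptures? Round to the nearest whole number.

Expected recaptures E[R] = M·C / N.
E[R] = 177 × 109 / 580 = 19293 / 580 ≈ 33.3 → 33

expected recaptures ≈ 33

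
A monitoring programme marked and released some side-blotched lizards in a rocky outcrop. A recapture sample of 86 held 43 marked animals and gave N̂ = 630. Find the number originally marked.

M = 315

From N = M·C/R: M = N·R / C = 630·43 / 86 = 27090 / 86 = 315.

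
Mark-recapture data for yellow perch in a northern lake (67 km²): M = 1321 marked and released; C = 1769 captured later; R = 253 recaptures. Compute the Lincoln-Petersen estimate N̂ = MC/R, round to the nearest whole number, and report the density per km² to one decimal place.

density ≈ 137.9 yellow perch per km²

N̂ = 1321·1769/253 = 2336849/253 ≈ 9236.6 → 9237
Density = N̂ / area = 9237 / 67 ≈ 137.87 → 137.9 per km²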